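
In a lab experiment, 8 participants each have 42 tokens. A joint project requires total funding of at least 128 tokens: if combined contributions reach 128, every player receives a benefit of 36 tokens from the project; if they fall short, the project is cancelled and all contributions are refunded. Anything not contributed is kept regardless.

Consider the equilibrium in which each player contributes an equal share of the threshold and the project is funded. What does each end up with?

62 tokens

Equal share of the threshold: 128/8 = 16.
At this profile no one gains by cutting their contribution: any cut drops the total below 128, the project is cancelled, contributions are refunded, and the deviator ends with 42, which is less than 42 − 16 + 36 = 62. Contributing more than 16 just wastes the excess. So contributing exactly 16 is a best response.
Each player's payoff: 42 − 16 + 36 = 62.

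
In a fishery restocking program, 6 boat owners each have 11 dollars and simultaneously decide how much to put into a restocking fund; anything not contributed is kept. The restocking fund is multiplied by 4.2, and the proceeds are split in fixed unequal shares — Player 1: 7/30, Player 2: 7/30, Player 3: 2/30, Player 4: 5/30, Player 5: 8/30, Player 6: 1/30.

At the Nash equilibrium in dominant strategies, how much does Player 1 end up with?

Each unit j contributes comes back to j as 4.2 × (j's share), so j prefers to contribute only if that share exceeds 1/4.2 = 0.2381; otherwise keeping the unit dominates.
Player 5 alone (share 8/30) is above the threshold, contributing 11; the remaining 5 contribute 0. Total contributed: 11.
Player 1 keeps 11 and receives 4.2 × 11 × 7/30 = 10.78 from the restocking fund, for a payoff of 21.78.

21.78 dollars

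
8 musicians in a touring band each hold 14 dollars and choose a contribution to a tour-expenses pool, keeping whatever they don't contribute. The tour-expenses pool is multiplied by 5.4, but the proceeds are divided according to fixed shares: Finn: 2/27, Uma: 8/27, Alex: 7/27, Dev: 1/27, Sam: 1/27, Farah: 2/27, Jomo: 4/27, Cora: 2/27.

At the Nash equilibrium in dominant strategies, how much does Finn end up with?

Player j's private return per contributed unit is 5.4 × (j's share). Contributing is weakly dominant for j when that share is at least 1/5.4 = 0.1852, and contributing 0 is dominant otherwise.
The shares above 0.1852 belong to Uma and Alex, contributing 14 each; the remaining 6 contribute 0. Total contributed: 28.
Finn keeps 14 and receives 5.4 × 28 × 2/27 = 11.20 from the tour-expenses pool, for a payoff of 25.20.

25.20 dollars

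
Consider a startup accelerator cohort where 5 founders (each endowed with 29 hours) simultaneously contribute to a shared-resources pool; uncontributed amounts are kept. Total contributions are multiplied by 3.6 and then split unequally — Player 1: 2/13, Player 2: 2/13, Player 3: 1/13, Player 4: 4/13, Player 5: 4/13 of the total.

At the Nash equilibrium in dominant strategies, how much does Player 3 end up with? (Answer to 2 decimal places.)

For player j, contributing a unit is worthwhile iff 3.6 × (j's share) ≥ 1, i.e. iff j's share is at least 0.2778.
Player 4 and Player 5 are above the threshold, contributing 29 each; the remaining 3 contribute 0. Total contributed: 58.
Player 3 keeps 29 and receives 3.6 × 58 × 1/13 = 16.06 from the shared-resources pool, for a payoff of 45.06.

45.06 hours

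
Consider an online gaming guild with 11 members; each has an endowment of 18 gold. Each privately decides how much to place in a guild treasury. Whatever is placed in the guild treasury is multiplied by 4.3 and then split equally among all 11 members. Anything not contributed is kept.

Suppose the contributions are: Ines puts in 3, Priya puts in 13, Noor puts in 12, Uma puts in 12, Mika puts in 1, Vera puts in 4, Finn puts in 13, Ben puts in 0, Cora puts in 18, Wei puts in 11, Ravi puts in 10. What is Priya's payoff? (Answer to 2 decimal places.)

42.92 gold

Total contributed: 3 + 13 + 12 + 12 + 1 + 4 + 13 + 0 + 18 + 11 + 10 = 97.
Each receives 4.3 × 97 / 11 = 37.92 from the guild treasury.
Priya keeps 18 − 13 = 5, so Priya's payoff is 5 + 37.92 = 42.92.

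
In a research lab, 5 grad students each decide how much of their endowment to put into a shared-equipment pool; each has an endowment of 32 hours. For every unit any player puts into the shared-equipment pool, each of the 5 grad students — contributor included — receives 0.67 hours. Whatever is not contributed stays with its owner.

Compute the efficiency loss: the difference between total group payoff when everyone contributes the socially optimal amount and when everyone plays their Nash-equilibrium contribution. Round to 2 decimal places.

376.00 hours

The private return per contributed unit is 0.67 < 1, so contributing 0 is dominant for every player. At the Nash equilibrium everyone keeps their 32, and the group total is 5 × 32 = 160.
Each contributed unit returns 3.350 to the group as a whole (0.67 to each of 5 players), which exceeds 1, so the social optimum is full contribution: group total = 3.350 × 160 = 536.00.
Efficiency loss = 536.00 − 160 = 376.00.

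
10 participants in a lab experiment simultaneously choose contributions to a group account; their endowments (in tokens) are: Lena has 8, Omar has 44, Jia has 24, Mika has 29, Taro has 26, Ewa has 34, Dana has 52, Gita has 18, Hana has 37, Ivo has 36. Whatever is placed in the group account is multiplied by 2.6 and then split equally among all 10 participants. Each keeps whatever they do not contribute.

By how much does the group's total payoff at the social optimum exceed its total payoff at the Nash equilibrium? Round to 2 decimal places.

The private return per contributed unit is 2.6/10 = 0.2600 < 1 for every player regardless of endowment, so the Nash equilibrium is zero contribution and the group total is Σ E_j = 8 + 44 + 24 + 29 + 26 + 34 + 52 + 18 + 37 + 36 = 308.
Each contributed unit returns 2.600 to the group, so the social optimum is full contribution by everyone: group total = 2.600 × 308 = 800.80.
Efficiency loss = (2.600 − 1) × 308 = 492.80.

492.80 tokens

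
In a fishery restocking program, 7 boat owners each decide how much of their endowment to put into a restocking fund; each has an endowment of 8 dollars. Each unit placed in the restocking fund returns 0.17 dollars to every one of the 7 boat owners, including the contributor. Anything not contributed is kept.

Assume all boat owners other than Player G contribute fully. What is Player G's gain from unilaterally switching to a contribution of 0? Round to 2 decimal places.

Switching from a contribution of 8 to 0 lets Player G keep an extra 8 dollars, but lowers the restocking fund by 8, which costs Player G their own share of that drop: 0.17 × 8 = 1.36.
Net gain = 8 − 1.36 = 6.64. The private return per contributed unit (0.17) is below 1, so free-riding is indeed the best response regardless of what the others do.

6.64 dollars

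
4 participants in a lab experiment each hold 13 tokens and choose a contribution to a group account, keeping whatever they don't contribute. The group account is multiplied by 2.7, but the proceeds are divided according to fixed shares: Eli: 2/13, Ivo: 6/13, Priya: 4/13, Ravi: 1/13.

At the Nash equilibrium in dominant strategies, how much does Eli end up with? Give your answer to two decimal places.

Each unit j contributes comes back to j as 2.7 × (j's share), so j prefers to contribute only if that share exceeds 1/2.7 = 0.3704; otherwise keeping the unit dominates.
The only share above 0.3704 is Ivo's 6/13, contributing 13; the remaining 3 contribute 0. Total contributed: 13.
Eli keeps 13 and receives 2.7 × 13 × 2/13 = 5.40 from the group account, for a payoff of 18.40.

18.40 tokens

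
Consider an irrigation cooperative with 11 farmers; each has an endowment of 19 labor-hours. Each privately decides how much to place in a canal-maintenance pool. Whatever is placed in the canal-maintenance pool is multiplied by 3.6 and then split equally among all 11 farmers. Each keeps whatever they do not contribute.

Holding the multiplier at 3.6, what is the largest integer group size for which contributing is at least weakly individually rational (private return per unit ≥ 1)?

3

Private return per unit is 3.6/(group size), which is ≥ 1 whenever the group size is ≤ 3.6.
The largest such integer is 3.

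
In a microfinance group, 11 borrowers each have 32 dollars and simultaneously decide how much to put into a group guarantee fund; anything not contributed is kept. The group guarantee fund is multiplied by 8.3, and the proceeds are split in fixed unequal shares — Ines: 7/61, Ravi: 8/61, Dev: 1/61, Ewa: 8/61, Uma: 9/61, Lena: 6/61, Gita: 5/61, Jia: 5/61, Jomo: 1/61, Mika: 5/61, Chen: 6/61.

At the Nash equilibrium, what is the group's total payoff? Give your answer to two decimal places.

A player with share s gets back 8.3·s per unit contributed, so full contribution is dominant for anyone with s > 1/8.3 = 0.1205 and zero contribution is dominant for anyone below.
The shares above 0.1205 belong to Ravi, Ewa and Uma, contributing 32 each; the remaining 8 contribute 0. Total contributed: 96.
The group guarantee fund pays out 8.3 × 96 = 796.80 in total (split across the unequal shares, but the aggregate is all that matters for the group sum).
The 8 free-riders keep 32 each, adding 256. Group total = 256 + 796.80 = 1052.80.

1052.80 dollars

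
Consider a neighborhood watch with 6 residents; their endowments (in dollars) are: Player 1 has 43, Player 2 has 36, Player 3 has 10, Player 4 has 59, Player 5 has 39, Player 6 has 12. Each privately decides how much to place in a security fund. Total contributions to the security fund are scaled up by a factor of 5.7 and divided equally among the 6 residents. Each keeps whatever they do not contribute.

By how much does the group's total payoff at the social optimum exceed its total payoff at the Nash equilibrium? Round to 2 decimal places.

The private return per contributed unit is 5.7/6 = 0.9500 < 1 for every player regardless of endowment, so the Nash equilibrium is zero contribution and the group total is Σ E_j = 43 + 36 + 10 + 59 + 39 + 12 = 199.
Each contributed unit returns 5.700 to the group, so the social optimum is full contribution by everyone: group total = 5.700 × 199 = 1134.30.
Efficiency loss = (5.700 − 1) × 199 = 935.30.

935.30 dollars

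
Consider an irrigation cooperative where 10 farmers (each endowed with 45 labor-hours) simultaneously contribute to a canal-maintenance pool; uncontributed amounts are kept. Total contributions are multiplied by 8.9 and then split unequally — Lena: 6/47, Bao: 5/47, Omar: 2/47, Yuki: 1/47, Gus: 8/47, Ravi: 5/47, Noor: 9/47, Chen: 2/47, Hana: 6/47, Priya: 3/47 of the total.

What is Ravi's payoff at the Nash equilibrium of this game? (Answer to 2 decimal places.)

Player j's private return per contributed unit is 8.9 × (j's share). Contributing is weakly dominant for j when that share is at least 1/8.9 = 0.1124, and contributing 0 is dominant otherwise.
Lena, Gus, Noor and Hana clear that bar, contributing 45 each; the remaining 6 contribute 0. Total contributed: 180.
Ravi keeps 45 and receives 8.9 × 180 × 5/47 = 170.43 from the canal-maintenance pool, for a payoff of 215.43.

215.43 labor-hours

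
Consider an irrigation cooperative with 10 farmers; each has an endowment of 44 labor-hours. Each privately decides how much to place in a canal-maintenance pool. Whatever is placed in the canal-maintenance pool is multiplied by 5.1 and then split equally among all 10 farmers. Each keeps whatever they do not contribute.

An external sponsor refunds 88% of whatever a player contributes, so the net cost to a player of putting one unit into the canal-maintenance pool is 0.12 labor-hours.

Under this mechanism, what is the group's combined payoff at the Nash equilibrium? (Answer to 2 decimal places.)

With the mechanism, a contributed unit returns (5.1/10) / 0.12 = 4.2500 per unit of net cost to the contributor — now above 1 — so contributing fully is weakly dominant for every player.
So the Nash equilibrium is full contribution by all 10; the group earns 10 × (44 × 0.88 + 5.1 × 44) = 2631.20.

2631.20 labor-hours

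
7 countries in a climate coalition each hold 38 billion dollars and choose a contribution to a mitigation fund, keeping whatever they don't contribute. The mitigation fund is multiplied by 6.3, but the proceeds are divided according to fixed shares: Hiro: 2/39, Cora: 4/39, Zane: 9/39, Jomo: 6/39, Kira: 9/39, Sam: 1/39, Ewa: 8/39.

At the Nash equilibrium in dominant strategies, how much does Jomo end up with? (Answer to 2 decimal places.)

Player j's private return per contributed unit is 6.3 × (j's share). Contributing is weakly dominant for j when that share is at least 1/6.3 = 0.1587, and contributing 0 is dominant otherwise.
The shares above 0.1587 belong to Zane, Kira and Ewa, contributing 38 each; the remaining 4 contribute 0. Total contributed: 114.
Jomo keeps 38 and receives 6.3 × 114 × 6/39 = 110.49 from the mitigation fund, for a payoff of 148.49.

148.49 billion dollars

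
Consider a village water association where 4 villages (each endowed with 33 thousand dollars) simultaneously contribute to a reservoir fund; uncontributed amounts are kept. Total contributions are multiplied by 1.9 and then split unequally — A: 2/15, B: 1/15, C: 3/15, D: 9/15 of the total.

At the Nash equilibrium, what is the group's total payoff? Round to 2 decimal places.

Player j's private return per contributed unit is 1.9 × (j's share). Contributing is weakly dominant for j when that share is at least 1/1.9 = 0.5263, and contributing 0 is dominant otherwise.
The only share above 0.5263 is D's 9/15, contributing 33; the remaining 3 contribute 0. Total contributed: 33.
The reservoir fund pays out 1.9 × 33 = 62.70 in total (split across the unequal shares, but the aggregate is all that matters for the group sum).
The 3 free-riders keep 33 each, adding 99. Group total = 99 + 62.70 = 161.70.

161.70 thousand dollars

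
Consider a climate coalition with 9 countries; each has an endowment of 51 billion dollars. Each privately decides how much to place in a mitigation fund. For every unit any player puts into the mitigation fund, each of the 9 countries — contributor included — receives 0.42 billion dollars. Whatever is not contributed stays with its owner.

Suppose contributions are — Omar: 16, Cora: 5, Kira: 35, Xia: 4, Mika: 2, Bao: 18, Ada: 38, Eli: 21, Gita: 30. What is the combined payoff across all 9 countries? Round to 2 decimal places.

Total contributed: 16 + 5 + 35 + 4 + 2 + 18 + 38 + 21 + 30 = 169; total kept: 9 × 51 − 169 = 290.
The mitigation fund pays out 0.42 × 9 × 169 = 638.82 in aggregate.
Group total = 290 + 638.82 = 928.82.

928.82 billion dollars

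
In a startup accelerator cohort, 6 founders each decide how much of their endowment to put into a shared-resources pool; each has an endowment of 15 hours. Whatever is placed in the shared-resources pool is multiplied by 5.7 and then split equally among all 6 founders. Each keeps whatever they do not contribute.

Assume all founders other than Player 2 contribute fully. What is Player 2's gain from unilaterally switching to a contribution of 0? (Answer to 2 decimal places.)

0.75 hours

Switching from a contribution of 15 to 0 lets Player 2 keep an extra 15 hours, but lowers the shared-resources pool by 15, which costs Player 2 their own share of that drop: 5.7/6 × 15 = 14.25.
Net gain = 15 − 14.25 = 0.75. The private return per contributed unit (0.9500) is below 1, so free-riding is indeed the best response regardless of what the others do.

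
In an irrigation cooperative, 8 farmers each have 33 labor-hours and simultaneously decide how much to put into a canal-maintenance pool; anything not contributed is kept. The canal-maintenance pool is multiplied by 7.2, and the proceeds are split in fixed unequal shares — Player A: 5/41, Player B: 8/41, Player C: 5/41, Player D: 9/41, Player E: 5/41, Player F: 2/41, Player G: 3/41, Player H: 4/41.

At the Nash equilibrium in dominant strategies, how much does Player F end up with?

56.18 labor-hours

A player with share s gets back 7.2·s per unit contributed, so full contribution is dominant for anyone with s > 1/7.2 = 0.1389 and zero contribution is dominant for anyone below.
Player B and Player D are above the threshold, contributing 33 each; the remaining 6 contribute 0. Total contributed: 66.
Player F keeps 33 and receives 7.2 × 66 × 2/41 = 23.18 from the canal-maintenance pool, for a payoff of 56.18.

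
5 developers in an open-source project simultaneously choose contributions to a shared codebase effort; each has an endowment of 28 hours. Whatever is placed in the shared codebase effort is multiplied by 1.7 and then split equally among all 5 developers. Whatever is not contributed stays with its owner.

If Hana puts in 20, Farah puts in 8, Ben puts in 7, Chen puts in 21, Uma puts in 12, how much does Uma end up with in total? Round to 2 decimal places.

Total contributed: 20 + 8 + 7 + 21 + 12 = 68.
Each receives 1.7 × 68 / 5 = 23.12 from the shared codebase effort.
Uma keeps 28 − 12 = 16, so Uma's payoff is 16 + 23.12 = 39.12.

39.12 hours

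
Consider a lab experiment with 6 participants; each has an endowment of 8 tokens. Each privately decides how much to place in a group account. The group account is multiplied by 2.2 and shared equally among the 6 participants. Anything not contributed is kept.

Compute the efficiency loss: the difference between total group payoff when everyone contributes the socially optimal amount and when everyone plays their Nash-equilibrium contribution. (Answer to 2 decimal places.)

Each contributed unit returns 2.2/6 = 0.3667 to its contributor — below 1 — so contributing 0 is dominant for every player. At the Nash equilibrium everyone keeps their 8, and the group total is 6 × 8 = 48.
Each contributed unit returns 2.200 to the group as a whole (0.3667 to each of 6 players), which exceeds 1, so the social optimum is full contribution: group total = 2.200 × 48 = 105.60.
Efficiency loss = 105.60 − 48 = 57.60.

57.60 tokens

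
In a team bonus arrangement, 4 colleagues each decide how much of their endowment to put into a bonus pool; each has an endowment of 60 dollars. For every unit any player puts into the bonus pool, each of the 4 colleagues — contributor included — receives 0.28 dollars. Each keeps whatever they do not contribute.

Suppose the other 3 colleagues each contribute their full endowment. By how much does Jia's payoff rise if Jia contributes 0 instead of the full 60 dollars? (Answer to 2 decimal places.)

43.20 dollars

Switching from a contribution of 60 to 0 lets Jia keep an extra 60 dollars, but lowers the bonus pool by 60, which costs Jia their own share of that drop: 0.28 × 60 = 16.80.
Net gain = 60 − 16.80 = 43.20. The private return per contributed unit (0.28) is below 1, so free-riding is indeed the best response regardless of what the others do.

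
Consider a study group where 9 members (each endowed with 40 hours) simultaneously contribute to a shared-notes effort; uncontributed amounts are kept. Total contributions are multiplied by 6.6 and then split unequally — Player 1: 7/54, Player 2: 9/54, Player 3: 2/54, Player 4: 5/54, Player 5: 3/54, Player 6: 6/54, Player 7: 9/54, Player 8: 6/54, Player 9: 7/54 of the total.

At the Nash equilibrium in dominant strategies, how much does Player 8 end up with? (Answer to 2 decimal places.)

A player with share s gets back 6.6·s per unit contributed, so full contribution is dominant for anyone with s > 1/6.6 = 0.1515 and zero contribution is dominant for anyone below.
Player 2 and Player 7 clear that bar, contributing 40 each; the remaining 7 contribute 0. Total contributed: 80.
Player 8 keeps 40 and receives 6.6 × 80 × 6/54 = 58.67 from the shared-notes effort, for a payoff of 98.67.

98.67 hours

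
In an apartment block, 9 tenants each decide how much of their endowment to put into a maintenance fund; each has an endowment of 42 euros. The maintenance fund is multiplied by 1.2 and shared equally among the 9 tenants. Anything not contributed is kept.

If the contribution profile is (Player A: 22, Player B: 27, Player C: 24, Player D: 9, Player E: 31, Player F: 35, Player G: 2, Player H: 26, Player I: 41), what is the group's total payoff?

421.40 euros

Total contributed: 22 + 27 + 24 + 9 + 31 + 35 + 2 + 26 + 41 = 217; total kept: 9 × 42 − 217 = 161.
The maintenance fund pays out 1.2 × 217 = 260.40 in aggregate.
Group total = 161 + 260.40 = 421.40.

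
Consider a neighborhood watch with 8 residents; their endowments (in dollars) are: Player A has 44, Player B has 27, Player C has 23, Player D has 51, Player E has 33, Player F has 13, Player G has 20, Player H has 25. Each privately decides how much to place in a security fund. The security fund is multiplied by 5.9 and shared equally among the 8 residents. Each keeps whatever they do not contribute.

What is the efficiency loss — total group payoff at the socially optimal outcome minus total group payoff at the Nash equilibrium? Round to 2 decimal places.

The private return per contributed unit is 5.9/8 = 0.7375 < 1 for every player regardless of endowment, so the Nash equilibrium is zero contribution and the group total is Σ E_j = 44 + 27 + 23 + 51 + 33 + 13 + 20 + 25 = 236.
Each contributed unit returns 5.900 to the group, so the social optimum is full contribution by everyone: group total = 5.900 × 236 = 1392.40.
Efficiency loss = (5.900 − 1) × 236 = 1156.40.

1156.40 dollars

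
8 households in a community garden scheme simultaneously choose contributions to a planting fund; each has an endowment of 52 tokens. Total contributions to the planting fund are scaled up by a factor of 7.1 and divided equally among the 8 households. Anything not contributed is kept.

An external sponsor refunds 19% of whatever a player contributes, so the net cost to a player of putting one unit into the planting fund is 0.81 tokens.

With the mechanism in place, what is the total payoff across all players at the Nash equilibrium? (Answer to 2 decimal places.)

The effective private return per unit is now (7.1/8) / 0.81 = 1.0957 > 1, so every player's dominant strategy flips to full contribution.
So the Nash equilibrium is full contribution by all 8; the group earns 8 × (52 × 0.19 + 7.1 × 52) = 3032.64.

3032.64 tokens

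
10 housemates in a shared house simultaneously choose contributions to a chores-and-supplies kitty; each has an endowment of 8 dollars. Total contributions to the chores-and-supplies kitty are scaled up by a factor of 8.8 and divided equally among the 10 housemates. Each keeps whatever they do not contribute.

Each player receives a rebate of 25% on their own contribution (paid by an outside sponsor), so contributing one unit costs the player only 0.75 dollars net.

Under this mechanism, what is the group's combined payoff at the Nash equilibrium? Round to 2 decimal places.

Under the mechanism each unit contributed yields (8.8/10) / 0.75 = 1.1733 back to its contributor per unit of net cost, which exceeds 1, making full contribution the dominant choice for everyone.
So the Nash equilibrium is full contribution by all 10; the group earns 10 × (8 × 0.25 + 8.8 × 8) = 724.00.

724.00 dollars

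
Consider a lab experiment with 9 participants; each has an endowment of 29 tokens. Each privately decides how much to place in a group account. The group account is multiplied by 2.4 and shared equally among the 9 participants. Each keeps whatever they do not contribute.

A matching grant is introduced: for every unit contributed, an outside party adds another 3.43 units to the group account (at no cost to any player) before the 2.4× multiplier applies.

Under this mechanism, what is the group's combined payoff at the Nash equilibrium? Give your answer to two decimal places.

2774.95 tokens

Under the mechanism each unit contributed yields 2.4 × 4.43 / 9 = 1.1813 back to its contributor per unit of net cost, which exceeds 1, making full contribution the dominant choice for everyone.
So the Nash equilibrium is full contribution by all 9; the group earns 2.4 × 4.43 × 261 = 2774.95.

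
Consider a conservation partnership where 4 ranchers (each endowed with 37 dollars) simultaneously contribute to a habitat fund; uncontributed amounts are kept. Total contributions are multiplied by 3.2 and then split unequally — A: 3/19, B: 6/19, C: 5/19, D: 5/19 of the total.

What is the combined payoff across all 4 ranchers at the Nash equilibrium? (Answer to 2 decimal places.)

Each unit j contributes comes back to j as 3.2 × (j's share), so j prefers to contribute only if that share exceeds 1/3.2 = 0.3125; otherwise keeping the unit dominates.
Only B (6/19) clears that bar, contributing 37; the remaining 3 contribute 0. Total contributed: 37.
The habitat fund pays out 3.2 × 37 = 118.40 in total (split across the unequal shares, but the aggregate is all that matters for the group sum).
The 3 free-riders keep 37 each, adding 111. Group total = 111 + 118.40 = 229.40.

229.40 dollars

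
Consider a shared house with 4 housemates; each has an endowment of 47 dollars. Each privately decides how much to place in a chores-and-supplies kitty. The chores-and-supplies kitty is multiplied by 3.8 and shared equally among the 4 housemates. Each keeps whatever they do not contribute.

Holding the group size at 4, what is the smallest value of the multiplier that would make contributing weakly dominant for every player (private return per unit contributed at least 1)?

A contributed unit returns (multiplier)/4 to its contributor.
This reaches 1 exactly when the multiplier is 4.

4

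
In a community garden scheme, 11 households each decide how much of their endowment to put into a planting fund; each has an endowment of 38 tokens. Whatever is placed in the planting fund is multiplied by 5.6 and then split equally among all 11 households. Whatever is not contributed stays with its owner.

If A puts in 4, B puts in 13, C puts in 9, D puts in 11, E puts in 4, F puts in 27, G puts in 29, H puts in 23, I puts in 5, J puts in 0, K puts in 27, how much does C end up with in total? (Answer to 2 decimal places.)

106.38 tokens

Total contributed: 4 + 13 + 9 + 11 + 4 + 27 + 29 + 23 + 5 + 0 + 27 = 152.
Each receives 5.6 × 152 / 11 = 77.38 from the planting fund.
C keeps 38 − 9 = 29, so C's payoff is 29 + 77.38 = 106.38.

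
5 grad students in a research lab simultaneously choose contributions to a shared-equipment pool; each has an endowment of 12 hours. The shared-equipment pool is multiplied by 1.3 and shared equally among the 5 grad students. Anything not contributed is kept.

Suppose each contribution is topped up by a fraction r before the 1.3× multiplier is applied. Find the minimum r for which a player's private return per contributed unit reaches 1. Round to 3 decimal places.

With matching at rate r, one contributed unit becomes (1 + r) in the shared-equipment pool and returns 1.3 × (1 + r) / 5 to the contributor.
Setting this equal to 1: 1 + r = 5/1.3 = 3.8462.
So the minimum matching rate is r = 3.8462 − 1 = 2.846.

2.846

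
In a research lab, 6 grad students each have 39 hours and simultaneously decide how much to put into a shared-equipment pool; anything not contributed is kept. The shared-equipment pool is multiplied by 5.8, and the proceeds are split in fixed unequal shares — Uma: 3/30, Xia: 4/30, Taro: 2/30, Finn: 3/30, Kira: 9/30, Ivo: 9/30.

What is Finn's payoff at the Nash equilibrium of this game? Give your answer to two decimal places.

Each unit j contributes comes back to j as 5.8 × (j's share), so j prefers to contribute only if that share exceeds 1/5.8 = 0.1724; otherwise keeping the unit dominates.
Kira and Ivo are above the threshold, contributing 39 each; the remaining 4 contribute 0. Total contributed: 78.
Finn keeps 39 and receives 5.8 × 78 × 3/30 = 45.24 from the shared-equipment pool, for a payoff of 84.24.

84.24 hours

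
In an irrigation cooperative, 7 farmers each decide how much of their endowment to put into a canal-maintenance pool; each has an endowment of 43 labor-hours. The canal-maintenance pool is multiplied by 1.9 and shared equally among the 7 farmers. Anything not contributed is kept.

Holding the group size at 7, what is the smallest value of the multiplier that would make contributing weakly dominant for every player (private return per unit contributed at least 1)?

A contributed unit returns (multiplier)/7 to its contributor.
This reaches 1 exactly when the multiplier is 7.

7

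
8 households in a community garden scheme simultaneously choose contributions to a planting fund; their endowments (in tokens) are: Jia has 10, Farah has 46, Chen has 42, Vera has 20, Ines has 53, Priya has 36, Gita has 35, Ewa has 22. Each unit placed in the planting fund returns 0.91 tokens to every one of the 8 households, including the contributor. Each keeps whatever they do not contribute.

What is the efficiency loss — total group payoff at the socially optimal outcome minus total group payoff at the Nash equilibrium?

1657.92 tokens

The private return per contributed unit is 0.91 < 1 for everyone, so the Nash equilibrium is zero contribution and the group total is Σ E_j = 10 + 46 + 42 + 20 + 53 + 36 + 35 + 22 = 264.
Each contributed unit returns 7.280 to the group, so the social optimum is full contribution by everyone: group total = 7.280 × 264 = 1921.92.
Efficiency loss = (7.280 − 1) × 264 = 1657.92.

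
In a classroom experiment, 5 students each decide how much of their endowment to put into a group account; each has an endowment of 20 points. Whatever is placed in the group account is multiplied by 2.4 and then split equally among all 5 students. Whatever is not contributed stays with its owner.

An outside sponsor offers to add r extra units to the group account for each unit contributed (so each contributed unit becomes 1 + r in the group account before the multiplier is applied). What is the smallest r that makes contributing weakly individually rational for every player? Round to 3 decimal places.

1.083

With matching at rate r, one contributed unit becomes (1 + r) in the group account and returns 2.4 × (1 + r) / 5 to the contributor.
Setting this equal to 1: 1 + r = 5/2.4 = 2.0833.
So the minimum matching rate is r = 2.0833 − 1 = 1.083.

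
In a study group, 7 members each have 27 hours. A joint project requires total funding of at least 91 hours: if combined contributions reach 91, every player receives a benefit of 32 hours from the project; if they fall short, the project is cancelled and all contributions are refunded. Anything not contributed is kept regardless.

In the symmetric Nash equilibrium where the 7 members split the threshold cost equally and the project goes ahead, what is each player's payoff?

46 hours

Equal share of the threshold: 91/7 = 13.
At this profile no one gains by cutting their contribution: any cut drops the total below 91, the project is cancelled, contributions are refunded, and the deviator ends with 27, which is less than 27 − 13 + 32 = 46. Contributing more than 13 just wastes the excess. So contributing exactly 13 is a best response.
Each player's payoff: 27 − 13 + 32 = 46.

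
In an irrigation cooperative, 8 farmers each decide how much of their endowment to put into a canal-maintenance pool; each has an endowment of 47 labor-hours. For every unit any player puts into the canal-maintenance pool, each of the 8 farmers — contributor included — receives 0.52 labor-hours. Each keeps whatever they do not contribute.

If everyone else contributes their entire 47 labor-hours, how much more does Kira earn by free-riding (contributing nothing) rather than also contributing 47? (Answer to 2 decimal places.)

Switching from a contribution of 47 to 0 lets Kira keep an extra 47 labor-hours, but lowers the canal-maintenance pool by 47, which costs Kira their own share of that drop: 0.52 × 47 = 24.44.
Net gain = 47 − 24.44 = 22.56. The private return per contributed unit (0.52) is below 1, so free-riding is indeed the best response regardless of what the others do.

22.56 labor-hours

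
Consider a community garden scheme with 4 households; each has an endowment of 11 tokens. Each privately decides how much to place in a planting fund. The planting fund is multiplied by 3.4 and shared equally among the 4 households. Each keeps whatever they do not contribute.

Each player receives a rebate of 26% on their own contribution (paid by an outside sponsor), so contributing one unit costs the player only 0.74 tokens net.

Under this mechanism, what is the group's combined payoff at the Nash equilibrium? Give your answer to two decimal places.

161.04 tokens

The effective private return per unit is now (3.4/4) / 0.74 = 1.1486 > 1, so every player's dominant strategy flips to full contribution.
At the Nash equilibrium everyone contributes 11. Group total payoff = 4 × (11 × 0.26 + 3.4 × 11) = 161.04.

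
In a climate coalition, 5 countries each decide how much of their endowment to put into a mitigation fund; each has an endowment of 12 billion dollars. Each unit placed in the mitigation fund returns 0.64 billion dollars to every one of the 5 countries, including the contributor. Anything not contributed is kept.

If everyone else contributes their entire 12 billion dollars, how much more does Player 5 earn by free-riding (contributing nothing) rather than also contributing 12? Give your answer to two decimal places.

Switching from a contribution of 12 to 0 lets Player 5 keep an extra 12 billion dollars, but lowers the mitigation fund by 12, which costs Player 5 their own share of that drop: 0.64 × 12 = 7.68.
Net gain = 12 − 7.68 = 4.32. The private return per contributed unit (0.64) is below 1, so free-riding is indeed the best response regardless of what the others do.

4.32 billion dollars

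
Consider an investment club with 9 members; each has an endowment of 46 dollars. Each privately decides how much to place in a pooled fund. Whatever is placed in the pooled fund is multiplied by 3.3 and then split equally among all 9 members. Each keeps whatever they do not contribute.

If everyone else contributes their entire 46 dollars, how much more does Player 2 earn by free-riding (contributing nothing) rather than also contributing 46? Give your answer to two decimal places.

29.13 dollars

Switching from a contribution of 46 to 0 lets Player 2 keep an extra 46 dollars, but lowers the pooled fund by 46, which costs Player 2 their own share of that drop: 3.3/9 × 46 = 16.87.
Net gain = 46 − 16.87 = 29.13. The private return per contributed unit (0.3667) is below 1, so free-riding is indeed the best response regardless of what the others do.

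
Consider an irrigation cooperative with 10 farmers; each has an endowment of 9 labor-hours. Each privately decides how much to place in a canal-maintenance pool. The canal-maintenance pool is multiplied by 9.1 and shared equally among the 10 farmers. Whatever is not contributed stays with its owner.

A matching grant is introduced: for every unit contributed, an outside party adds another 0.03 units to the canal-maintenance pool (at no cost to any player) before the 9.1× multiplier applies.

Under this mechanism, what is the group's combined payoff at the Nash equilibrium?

With the mechanism, a contributed unit returns 9.1 × 1.03 / 10 = 0.9373 per unit of net cost — still below 1 — so contributing 0 remains dominant for every player.
At the Nash equilibrium no one contributes; group total payoff = 10 × 9 = 90.

90.00 labor-hours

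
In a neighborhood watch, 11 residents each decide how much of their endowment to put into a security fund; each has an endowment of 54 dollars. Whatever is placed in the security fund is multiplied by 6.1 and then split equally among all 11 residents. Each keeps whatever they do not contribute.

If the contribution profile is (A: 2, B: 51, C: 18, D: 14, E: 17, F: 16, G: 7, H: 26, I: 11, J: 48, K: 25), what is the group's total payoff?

Total contributed: 2 + 51 + 18 + 14 + 17 + 16 + 7 + 26 + 11 + 48 + 25 = 235; total kept: 11 × 54 − 235 = 359.
The security fund pays out 6.1 × 235 = 1433.50 in aggregate.
Group total = 359 + 1433.50 = 1792.50.

1792.50 dollars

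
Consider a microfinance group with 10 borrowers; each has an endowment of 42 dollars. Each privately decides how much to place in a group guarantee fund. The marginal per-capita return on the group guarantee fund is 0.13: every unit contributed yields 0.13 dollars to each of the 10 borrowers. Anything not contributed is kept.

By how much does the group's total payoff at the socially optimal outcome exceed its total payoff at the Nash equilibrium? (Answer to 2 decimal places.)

The private return per contributed unit is 0.13 < 1, so contributing 0 is dominant for every player. At the Nash equilibrium everyone keeps their 42, and the group total is 10 × 42 = 420.
Each contributed unit returns 1.300 to the group as a whole (0.13 to each of 10 players), which exceeds 1, so the social optimum is full contribution: group total = 1.300 × 420 = 546.00.
Efficiency loss = 546.00 − 420 = 126.00.

126.00 dollars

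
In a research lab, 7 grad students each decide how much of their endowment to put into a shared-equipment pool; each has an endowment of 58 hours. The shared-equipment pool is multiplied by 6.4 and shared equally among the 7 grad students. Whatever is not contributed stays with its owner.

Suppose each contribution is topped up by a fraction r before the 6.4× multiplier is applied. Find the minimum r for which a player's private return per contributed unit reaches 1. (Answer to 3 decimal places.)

0.094

With matching at rate r, one contributed unit becomes (1 + r) in the shared-equipment pool and returns 6.4 × (1 + r) / 7 to the contributor.
Setting this equal to 1: 1 + r = 7/6.4 = 1.0938.
So the minimum matching rate is r = 1.0938 − 1 = 0.094.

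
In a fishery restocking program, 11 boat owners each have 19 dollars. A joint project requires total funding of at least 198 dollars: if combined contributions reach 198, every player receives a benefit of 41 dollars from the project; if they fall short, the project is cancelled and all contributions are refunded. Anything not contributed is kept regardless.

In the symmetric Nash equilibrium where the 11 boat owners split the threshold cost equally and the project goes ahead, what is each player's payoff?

42 dollars

Equal share of the threshold: 198/11 = 18.
At this profile no one gains by cutting their contribution: any cut drops the total below 198, the project is cancelled, contributions are refunded, and the deviator ends with 19, which is less than 19 − 18 + 41 = 42. Contributing more than 18 just wastes the excess. So contributing exactly 18 is a best response.
Each player's payoff: 19 − 18 + 41 = 42.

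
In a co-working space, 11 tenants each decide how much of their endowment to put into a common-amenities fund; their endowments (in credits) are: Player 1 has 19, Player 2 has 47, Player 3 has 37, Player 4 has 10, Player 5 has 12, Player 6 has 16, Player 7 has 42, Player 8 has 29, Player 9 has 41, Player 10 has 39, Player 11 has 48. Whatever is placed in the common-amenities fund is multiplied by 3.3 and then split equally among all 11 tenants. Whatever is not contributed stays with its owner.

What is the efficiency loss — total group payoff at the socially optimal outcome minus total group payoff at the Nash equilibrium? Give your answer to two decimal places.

The private return per contributed unit is 3.3/11 = 0.3000 < 1 for every player regardless of endowment, so the Nash equilibrium is zero contribution and the group total is Σ E_j = 19 + 47 + 37 + 10 + 12 + 16 + 42 + 29 + 41 + 39 + 48 = 340.
Each contributed unit returns 3.300 to the group, so the social optimum is full contribution by everyone: group total = 3.300 × 340 = 1122.00.
Efficiency loss = (3.300 − 1) × 340 = 782.00.

782.00 credits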